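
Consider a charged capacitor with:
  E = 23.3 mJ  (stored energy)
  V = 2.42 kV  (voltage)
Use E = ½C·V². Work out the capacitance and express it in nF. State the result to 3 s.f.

7.96 nF

Rearranging: C = 2E/V².
E = 23.3 mJ = 0.02330 J; V = 2.42 kV = 2420 V.
C = 7.957×10^-9 F
7.957×10^-9 F × (1 nF / 1.000×10^-9 F) = 7.957 nF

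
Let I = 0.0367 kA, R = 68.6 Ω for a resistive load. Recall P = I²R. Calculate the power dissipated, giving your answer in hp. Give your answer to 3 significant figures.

P is given directly by: P = I²R.
I = 0.0367 kA = 36.70 A; R = 68.6 Ω.
P = 92397 W
92397 W × (1 hp / 745.7 W) = 123.9 hp

124 hp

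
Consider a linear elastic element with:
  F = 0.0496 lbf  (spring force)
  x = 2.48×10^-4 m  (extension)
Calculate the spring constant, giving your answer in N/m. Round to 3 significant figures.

890 N/m

Rearranging F = k·x for k: k = F/x.
F = 0.0496 lbf = 0.2206 N; x = 2.48×10^-4 m.
k = 889.6 N/m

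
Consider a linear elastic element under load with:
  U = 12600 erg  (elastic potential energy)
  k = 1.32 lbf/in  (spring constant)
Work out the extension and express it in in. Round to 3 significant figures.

Rearranging U = ½k·x² for x: x = √(2U/k).
U = 12600 erg = 0.001260 J; k = 1.32 lbf/in = 231.2 N/m.
x = 0.003302 m
0.003302 m × (1 in / 0.02540 m) = 0.1300 in

0.130 in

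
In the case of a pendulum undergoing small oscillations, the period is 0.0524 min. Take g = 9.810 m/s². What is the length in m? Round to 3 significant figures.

Rearranging: L = g·(T/2π)².
T = 0.0524 min = 3.144 s; g = 9.810 m/s².
L = 2.456 m

2.46 m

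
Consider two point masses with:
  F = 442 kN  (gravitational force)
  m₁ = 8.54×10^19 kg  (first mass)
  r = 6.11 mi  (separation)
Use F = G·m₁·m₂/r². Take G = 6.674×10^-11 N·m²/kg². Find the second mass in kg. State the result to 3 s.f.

From Newton's law of gravitation: m₂ = F·r²/(G·m₁).
F = 442 kN = 4.420×10^5 N; m₁ = 8.54×10^19 kg; r = 6.11 mi = 9833 m; G = 6.674×10^-11 N·m²/kg².
m₂ = 7498 kg

7500 kg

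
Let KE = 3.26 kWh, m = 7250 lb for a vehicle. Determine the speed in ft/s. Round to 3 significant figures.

Rearranging: v = √(2·KE/m).
KE = 3.26 kWh = 1.174×10^7 J; m = 7250 lb = 3289 kg.
v = 84.48 m/s
84.48 m/s × (1 ft/s / 0.3048 m/s) = 277.2 ft/s

277 ft/s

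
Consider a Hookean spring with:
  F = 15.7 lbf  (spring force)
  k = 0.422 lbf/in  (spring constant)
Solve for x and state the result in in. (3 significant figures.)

37.2 in

From Hooke's law: x = F/k.
F = 15.7 lbf = 69.84 N; k = 0.422 lbf/in = 73.90 N/m.
x = 0.9450 m
0.9450 m × (1 in / 0.02540 m) = 37.20 in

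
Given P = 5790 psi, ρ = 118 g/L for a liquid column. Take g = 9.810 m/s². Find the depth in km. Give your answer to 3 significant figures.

34.5 km

Rearranging: h = P/(ρ·g).
P = 5790 psi = 3.992×10^7 Pa; ρ = 118 g/L = 118.0 kg/m³; g = 9.810 m/s².
h = 34486 m
34486 m × (1 km / 1000 m) = 34.49 km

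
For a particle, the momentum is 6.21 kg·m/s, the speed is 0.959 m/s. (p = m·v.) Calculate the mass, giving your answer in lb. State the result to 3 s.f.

14.3 lb

Solving p = m·v for m: m = p/v.
p = 6.21 kg·m/s; v = 0.959 m/s.
m = 6.475 kg
6.475 kg × (1 lb / 0.4536 kg) = 14.28 lb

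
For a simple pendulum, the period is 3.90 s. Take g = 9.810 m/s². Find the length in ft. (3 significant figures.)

12.4 ft

Rearranging: L = g·(T/2π)².
T = 3.90 s; g = 9.810 m/s².
L = 3.780 m
3.780 m × (1 ft / 0.3048 m) = 12.40 ft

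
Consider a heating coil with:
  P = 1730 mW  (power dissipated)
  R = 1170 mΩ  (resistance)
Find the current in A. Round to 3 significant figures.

1.22 A

Rearranging: I = √(P/R).
P = 1730 mW = 1.730 W; R = 1170 mΩ = 1.170 Ω.
I = 1.216 A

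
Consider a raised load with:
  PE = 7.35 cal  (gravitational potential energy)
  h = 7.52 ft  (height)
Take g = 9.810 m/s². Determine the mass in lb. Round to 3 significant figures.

3.02 lb

Solving PE = m·g·h for m: m = PE/(g·h).
PE = 7.35 cal = 30.75 J; h = 7.52 ft = 2.292 m; g = 9.810 m/s².
m = 1.368 kg
1.368 kg × (1 lb / 0.4536 kg) = 3.015 lb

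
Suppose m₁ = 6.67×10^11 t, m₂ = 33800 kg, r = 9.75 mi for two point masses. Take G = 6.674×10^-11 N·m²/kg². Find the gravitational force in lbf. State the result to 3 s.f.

From Newton's law of gravitation: F = Gm₁m₂/r².
m₁ = 6.67×10^11 t = 6.670×10^14 kg; m₂ = 33800 kg; r = 9.75 mi = 15691 m; G = 6.674×10^-11 N·m²/kg².
F = 6.111 N  (the unit combination reduces to kg·m/s² = N)
6.111 N × (1 lbf / 4.448 N) = 1.374 lbf

1.37 lbf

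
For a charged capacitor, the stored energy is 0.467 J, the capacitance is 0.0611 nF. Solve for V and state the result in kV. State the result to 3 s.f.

Rearranging E = ½C·V² for V: V = √(2E/C).
E = 0.467 J; C = 0.0611 nF = 6.110×10^-11 F.
V = 1.236×10^5 V
1.236×10^5 V × (1 kV / 1000 V) = 123.6 kV

124 kV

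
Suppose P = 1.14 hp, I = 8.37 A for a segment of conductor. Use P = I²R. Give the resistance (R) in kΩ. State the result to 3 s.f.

0.0121 kΩ

Rearranging P = I²R for R: R = P/I².
P = 1.14 hp = 850.1 W; I = 8.37 A.
R = 12.13 Ω
12.13 Ω × (1 kΩ / 1000 Ω) = 0.01213 kΩ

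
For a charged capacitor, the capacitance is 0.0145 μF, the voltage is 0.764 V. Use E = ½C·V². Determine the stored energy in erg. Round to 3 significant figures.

0.0423 erg

Directly: E = ½CV².
C = 0.0145 μF = 1.450×10^-8 F; V = 0.764 V.
E = 4.232×10^-9 J
4.232×10^-9 J × (1 erg / 1.000×10^-7 J) = 0.04232 erg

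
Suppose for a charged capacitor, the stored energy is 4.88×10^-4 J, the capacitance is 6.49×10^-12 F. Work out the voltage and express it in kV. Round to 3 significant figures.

Rearranging E = ½C·V² for V: V = √(2E/C).
E = 4.88×10^-4 J; C = 6.49×10^-12 F.
V = 12263 V
12263 V × (1 kV / 1000 V) = 12.26 kV

12.3 kV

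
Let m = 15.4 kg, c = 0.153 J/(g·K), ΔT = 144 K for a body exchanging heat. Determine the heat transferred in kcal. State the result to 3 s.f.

81.1 kcal

Directly: Q = mcΔT.
m = 15.4 kg; c = 0.153 J/(g·K) = 153.0 J/(kg·K); ΔT = 144 K.
Q = 3.393×10^5 J  (the unit combination reduces to kg·m²/s² = J)
3.393×10^5 J × (1 kcal / 4184 J) = 81.09 kcal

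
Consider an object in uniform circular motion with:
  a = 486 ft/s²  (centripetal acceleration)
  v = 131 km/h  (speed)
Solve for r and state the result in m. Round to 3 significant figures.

8.94 m

Rearranging a = v²/r for r: r = v²/a.
a = 486 ft/s² = 148.1 m/s²; v = 131 km/h = 36.39 m/s.
r = 8.939 m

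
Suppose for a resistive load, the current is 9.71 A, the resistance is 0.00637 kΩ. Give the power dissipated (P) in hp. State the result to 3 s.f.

P is given directly by: P = I²R.
I = 9.71 A; R = 0.00637 kΩ = 6.370 Ω.
P = 600.6 W  (the unit combination reduces to kg·m²/s³ = W)
600.6 W × (1 hp / 745.7 W) = 0.8054 hp

0.805 hp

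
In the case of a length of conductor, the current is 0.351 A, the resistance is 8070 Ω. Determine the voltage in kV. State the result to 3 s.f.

V is given directly by: V = IR.
I = 0.351 A; R = 8070 Ω.
V = 2833 V  (the unit combination reduces to kg·m²/(A·s³) = V)
2833 V × (1 kV / 1000 V) = 2.833 kV

2.83 kV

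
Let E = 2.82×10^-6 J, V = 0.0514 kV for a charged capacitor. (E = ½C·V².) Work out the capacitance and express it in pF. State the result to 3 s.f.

2130 pF

Rearranging: C = 2E/V².
E = 2.82×10^-6 J; V = 0.0514 kV = 51.40 V.
C = 2.135×10^-9 F
2.135×10^-9 F × (1 pF / 1.000×10^-12 F) = 2135 pF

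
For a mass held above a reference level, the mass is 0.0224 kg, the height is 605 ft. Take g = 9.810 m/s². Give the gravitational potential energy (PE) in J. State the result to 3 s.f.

40.5 J

Directly: PE = mgh.
m = 0.0224 kg; h = 605 ft = 184.4 m; g = 9.810 m/s².
PE = 40.52 J  (the unit combination reduces to kg·m²/s² = J)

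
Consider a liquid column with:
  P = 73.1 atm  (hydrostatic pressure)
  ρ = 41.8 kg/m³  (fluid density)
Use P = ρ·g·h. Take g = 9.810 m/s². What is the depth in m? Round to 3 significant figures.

Rearranging P = ρ·g·h for h: h = P/(ρ·g).
P = 73.1 atm = 7.407×10^6 Pa; ρ = 41.8 kg/m³; g = 9.810 m/s².
h = 18063 m

18100 m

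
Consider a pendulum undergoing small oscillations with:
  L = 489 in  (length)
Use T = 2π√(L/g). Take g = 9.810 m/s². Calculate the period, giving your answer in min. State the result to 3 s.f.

0.118 min

Directly: T = 2π√(L/g).
L = 489 in = 12.42 m; g = 9.810 m/s².
T = 7.070 s
7.070 s × (1 min / 60.00 s) = 0.1178 min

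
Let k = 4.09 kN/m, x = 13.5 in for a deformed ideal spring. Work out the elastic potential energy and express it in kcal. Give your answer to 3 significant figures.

Directly: U = ½kx².
k = 4.09 kN/m = 4090 N/m; x = 13.5 in = 0.3429 m.
U = 240.5 J
240.5 J × (1 kcal / 4184 J) = 0.05747 kcal

0.0575 kcal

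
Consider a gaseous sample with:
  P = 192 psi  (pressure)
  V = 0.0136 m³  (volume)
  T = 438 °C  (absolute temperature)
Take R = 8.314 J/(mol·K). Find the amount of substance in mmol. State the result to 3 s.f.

3050 mmol

Rearranging PV = nRT for n: n = PV/(RT).
P = 192 psi = 1.324×10^6 Pa; V = 0.0136 m³; T = 438 °C = 711.1 K; R = 8.314 J/(mol·K).
n = 3.045 mol
3.045 mol × (1 mmol / 0.001000 mol) = 3045 mmol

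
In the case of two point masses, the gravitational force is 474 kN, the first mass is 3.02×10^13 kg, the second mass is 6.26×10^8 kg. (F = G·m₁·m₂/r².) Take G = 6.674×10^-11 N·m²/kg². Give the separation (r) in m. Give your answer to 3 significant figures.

1630 m

From Newton's law of gravitation: r = √(G·m₁m₂/F).
F = 474 kN = 4.740×10^5 N; m₁ = 3.02×10^13 kg; m₂ = 6.26×10^8 kg; G = 6.674×10^-11 N·m²/kg².
r = 1632 m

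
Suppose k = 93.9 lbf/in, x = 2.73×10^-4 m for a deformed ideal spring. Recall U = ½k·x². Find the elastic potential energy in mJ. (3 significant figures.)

0.613 mJ

Directly: U = ½kx².
k = 93.9 lbf/in = 16444 N/m; x = 2.73×10^-4 m.
U = 6.128×10^-4 J  (the unit combination reduces to kg·m²/s² = J)
6.128×10^-4 J × (1 mJ / 0.001000 J) = 0.6128 mJ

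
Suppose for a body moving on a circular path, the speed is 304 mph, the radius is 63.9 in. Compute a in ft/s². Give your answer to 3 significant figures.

Directly: a = v²/r.
v = 304 mph = 135.9 m/s; r = 63.9 in = 1.623 m.
a = 11379 m/s²
11379 m/s² × (1 ft/s² / 0.3048 m/s²) = 37333 ft/s²

37300 ft/s²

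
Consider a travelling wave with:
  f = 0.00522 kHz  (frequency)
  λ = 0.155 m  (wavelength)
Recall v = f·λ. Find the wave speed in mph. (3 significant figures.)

1.81 mph

Directly: v = fλ.
f = 0.00522 kHz = 5.220 Hz; λ = 0.155 m.
v = 0.8091 m/s
0.8091 m/s × (1 mph / 0.4470 m/s) = 1.810 mph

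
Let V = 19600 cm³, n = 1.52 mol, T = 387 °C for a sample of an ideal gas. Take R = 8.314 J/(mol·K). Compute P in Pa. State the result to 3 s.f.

4.26×10^5 Pa

P is given directly by: P = nRT/V.
V = 19600 cm³ = 0.01960 m³; n = 1.52 mol; T = 387 °C = 660.1 K; R = 8.314 J/(mol·K).
P = 4.256×10^5 Pa  (the unit combination reduces to kg/(m·s²) = Pa)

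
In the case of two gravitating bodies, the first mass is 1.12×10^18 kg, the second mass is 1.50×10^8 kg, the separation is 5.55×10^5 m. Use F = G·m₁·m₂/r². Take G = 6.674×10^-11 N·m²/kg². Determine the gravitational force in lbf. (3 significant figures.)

From Newton's law of gravitation: F = Gm₁m₂/r².
m₁ = 1.12×10^18 kg; m₂ = 1.50×10^8 kg; r = 5.55×10^5 m; G = 6.674×10^-11 N·m²/kg².
F = 36401 N
36401 N × (1 lbf / 4.448 N) = 8183 lbf

8180 lbf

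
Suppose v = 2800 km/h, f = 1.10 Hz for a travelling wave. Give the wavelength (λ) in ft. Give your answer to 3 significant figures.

2320 ft

Rearranging v = f·λ for λ: λ = v/f.
v = 2800 km/h = 777.8 m/s; f = 1.10 Hz.
λ = 707.1 m
707.1 m × (1 ft / 0.3048 m) = 2320 ft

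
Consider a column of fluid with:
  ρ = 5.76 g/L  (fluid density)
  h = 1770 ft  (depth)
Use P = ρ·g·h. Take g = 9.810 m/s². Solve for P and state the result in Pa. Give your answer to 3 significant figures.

30500 Pa

Directly: P = ρgh.
ρ = 5.76 g/L = 5.760 kg/m³; h = 1770 ft = 539.5 m; g = 9.810 m/s².
P = 30485 Pa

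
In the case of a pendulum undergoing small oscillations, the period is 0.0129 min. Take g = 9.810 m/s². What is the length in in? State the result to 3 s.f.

Rearranging T = 2π√(L/g) for L: L = g·(T/2π)².
T = 0.0129 min = 0.7740 s; g = 9.810 m/s².
L = 0.1489 m
0.1489 m × (1 in / 0.02540 m) = 5.861 in

5.86 in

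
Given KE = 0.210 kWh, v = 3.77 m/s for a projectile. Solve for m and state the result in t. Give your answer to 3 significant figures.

Rearranging: m = 2·KE/v².
KE = 0.210 kWh = 7.560×10^5 J; v = 3.77 m/s.
m = 1.064×10^5 kg
1.064×10^5 kg × (1 t / 1000 kg) = 106.4 t

106 t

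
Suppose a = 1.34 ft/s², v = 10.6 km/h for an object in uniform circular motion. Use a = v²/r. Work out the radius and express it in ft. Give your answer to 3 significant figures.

69.6 ft

Rearranging: r = v²/a.
a = 1.34 ft/s² = 0.4084 m/s²; v = 10.6 km/h = 2.944 m/s.
r = 21.23 m
21.23 m × (1 ft / 0.3048 m) = 69.64 ft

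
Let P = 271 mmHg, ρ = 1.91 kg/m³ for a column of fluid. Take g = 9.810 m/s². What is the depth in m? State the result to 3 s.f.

Rearranging P = ρ·g·h for h: h = P/(ρ·g).
P = 271 mmHg = 36130 Pa; ρ = 1.91 kg/m³; g = 9.810 m/s².
h = 1928 m

1930 m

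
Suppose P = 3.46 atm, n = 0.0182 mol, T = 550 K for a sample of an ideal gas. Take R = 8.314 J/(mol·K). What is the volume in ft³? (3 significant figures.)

Rearranging: V = nRT/P.
P = 3.46 atm = 3.506×10^5 Pa; n = 0.0182 mol; T = 550 K; R = 8.314 J/(mol·K).
V = 2.374×10^-4 m³
2.374×10^-4 m³ × (1 ft³ / 0.02832 m³) = 0.008383 ft³

0.00838 ft³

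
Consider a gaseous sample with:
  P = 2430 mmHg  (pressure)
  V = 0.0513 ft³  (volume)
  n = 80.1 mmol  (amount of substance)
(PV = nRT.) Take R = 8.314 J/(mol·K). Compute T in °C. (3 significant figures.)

From the ideal-gas law: T = PV/(nR).
P = 2430 mmHg = 3.240×10^5 Pa; V = 0.0513 ft³ = 0.001453 m³; n = 80.1 mmol = 0.08010 mol; R = 8.314 J/(mol·K).
T = 706.7 K
706.7 K − 273.15 = 433.5 °C

434 °C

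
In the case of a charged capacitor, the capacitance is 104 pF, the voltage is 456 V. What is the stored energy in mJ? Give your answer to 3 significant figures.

E is given directly by: E = ½CV².
C = 104 pF = 1.040×10^-10 F; V = 456 V.
E = 1.081×10^-5 J  (the unit combination reduces to kg·m²/s² = J)
1.081×10^-5 J × (1 mJ / 0.001000 J) = 0.01081 mJ

0.0108 mJ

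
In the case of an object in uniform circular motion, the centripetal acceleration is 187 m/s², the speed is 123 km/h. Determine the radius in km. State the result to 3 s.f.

0.00624 km

Solving a = v²/r for r: r = v²/a.
a = 187 m/s²; v = 123 km/h = 34.17 m/s.
r = 6.243 m
6.243 m × (1 km / 1000 m) = 0.006243 km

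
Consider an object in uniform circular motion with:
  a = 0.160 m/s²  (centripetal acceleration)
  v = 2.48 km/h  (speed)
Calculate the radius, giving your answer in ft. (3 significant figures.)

Rearranging: r = v²/a.
a = 0.160 m/s²; v = 2.48 km/h = 0.6889 m/s.
r = 2.966 m
2.966 m × (1 ft / 0.3048 m) = 9.731 ft

9.73 ft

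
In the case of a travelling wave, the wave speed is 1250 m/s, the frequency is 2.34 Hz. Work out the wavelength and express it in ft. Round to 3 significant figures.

1750 ft

Rearranging v = f·λ for λ: λ = v/f.
v = 1250 m/s; f = 2.34 Hz.
λ = 534.2 m
534.2 m × (1 ft / 0.3048 m) = 1753 ft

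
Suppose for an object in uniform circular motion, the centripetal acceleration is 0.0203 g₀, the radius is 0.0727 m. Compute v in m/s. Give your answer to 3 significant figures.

Solving a = v²/r for v: v = √(a·r).
a = 0.0203 g₀ = 0.1991 m/s²; r = 0.0727 m.
v = 0.1203 m/s

0.120 m/s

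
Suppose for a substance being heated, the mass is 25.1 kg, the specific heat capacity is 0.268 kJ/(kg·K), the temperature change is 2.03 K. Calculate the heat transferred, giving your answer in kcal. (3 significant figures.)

3.26 kcal

Directly: Q = mcΔT.
m = 25.1 kg; c = 0.268 kJ/(kg·K) = 268.0 J/(kg·K); ΔT = 2.03 K.
Q = 13655 J
13655 J × (1 kcal / 4184 J) = 3.264 kcal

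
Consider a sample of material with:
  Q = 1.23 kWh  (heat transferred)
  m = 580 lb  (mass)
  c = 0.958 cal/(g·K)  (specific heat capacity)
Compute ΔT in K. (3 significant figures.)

4.20 K

Solving Q = m·c·ΔT for ΔT: ΔT = Q/(m·c).
Q = 1.23 kWh = 4.428×10^6 J; m = 580 lb = 263.1 kg; c = 0.958 cal/(g·K) = 4008 J/(kg·K).
ΔT = 4.199 K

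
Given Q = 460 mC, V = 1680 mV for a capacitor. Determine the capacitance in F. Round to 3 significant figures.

0.274 F

Directly: C = Q/V.
Q = 460 mC = 0.4600 C; V = 1680 mV = 1.680 V.
C = 0.2738 F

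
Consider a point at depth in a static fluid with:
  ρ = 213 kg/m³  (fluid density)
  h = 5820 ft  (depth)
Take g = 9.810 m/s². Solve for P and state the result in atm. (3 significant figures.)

36.6 atm

Directly: P = ρgh.
ρ = 213 kg/m³; h = 5820 ft = 1774 m; g = 9.810 m/s².
P = 3.707×10^6 Pa
3.707×10^6 Pa × (1 atm / 1.013×10^5 Pa) = 36.58 atm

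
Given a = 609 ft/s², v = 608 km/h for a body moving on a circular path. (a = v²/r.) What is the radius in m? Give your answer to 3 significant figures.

Rearranging a = v²/r for r: r = v²/a.
a = 609 ft/s² = 185.6 m/s²; v = 608 km/h = 168.9 m/s.
r = 153.7 m

154 m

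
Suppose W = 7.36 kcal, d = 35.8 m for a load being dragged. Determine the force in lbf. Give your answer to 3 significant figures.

193 lbf

Solving W = F·d for F: F = W/d.
W = 7.36 kcal = 30794 J; d = 35.8 m.
F = 860.2 N  (the unit combination reduces to kg·m/s² = N)
860.2 N × (1 lbf / 4.448 N) = 193.4 lbf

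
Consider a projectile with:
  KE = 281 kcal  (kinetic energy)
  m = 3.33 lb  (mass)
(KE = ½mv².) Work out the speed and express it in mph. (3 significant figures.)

Solving KE = ½mv² for v: v = √(2·KE/m).
KE = 281 kcal = 1.176×10^6 J; m = 3.33 lb = 1.510 kg.
v = 1248 m/s
1248 m/s × (1 mph / 0.4470 m/s) = 2791 mph

2790 mph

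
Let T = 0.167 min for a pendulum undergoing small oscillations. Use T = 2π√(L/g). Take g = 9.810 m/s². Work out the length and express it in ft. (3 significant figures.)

81.9 ft

Rearranging T = 2π√(L/g) for L: L = g·(T/2π)².
T = 0.167 min = 10.02 s; g = 9.810 m/s².
L = 24.95 m
24.95 m × (1 ft / 0.3048 m) = 81.85 ft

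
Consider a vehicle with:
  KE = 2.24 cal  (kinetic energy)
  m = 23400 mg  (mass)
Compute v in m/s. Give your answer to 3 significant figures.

Rearranging KE = ½mv² for v: v = √(2·KE/m).
KE = 2.24 cal = 9.372 J; m = 23400 mg = 0.02340 kg.
v = 28.30 m/s

28.3 m/s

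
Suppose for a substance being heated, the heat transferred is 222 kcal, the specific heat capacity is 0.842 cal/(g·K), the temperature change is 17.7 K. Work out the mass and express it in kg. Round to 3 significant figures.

14.9 kg

Solving Q = m·c·ΔT for m: m = Q/(c·ΔT).
Q = 222 kcal = 9.288×10^5 J; c = 0.842 cal/(g·K) = 3523 J/(kg·K); ΔT = 17.7 K.
m = 14.90 kg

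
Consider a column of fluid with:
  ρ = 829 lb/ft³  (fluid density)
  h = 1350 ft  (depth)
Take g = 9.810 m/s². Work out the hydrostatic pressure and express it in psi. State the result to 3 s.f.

7770 psi

Directly: P = ρgh.
ρ = 829 lb/ft³ = 13279 kg/m³; h = 1350 ft = 411.5 m; g = 9.810 m/s².
P = 5.360×10^7 Pa
5.360×10^7 Pa × (1 psi / 6895 Pa) = 7775 psi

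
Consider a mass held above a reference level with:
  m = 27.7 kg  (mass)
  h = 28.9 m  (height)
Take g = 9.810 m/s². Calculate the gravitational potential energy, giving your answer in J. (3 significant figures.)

7850 J

PE is given directly by: PE = mgh.
m = 27.7 kg; h = 28.9 m; g = 9.810 m/s².
PE = 7853 J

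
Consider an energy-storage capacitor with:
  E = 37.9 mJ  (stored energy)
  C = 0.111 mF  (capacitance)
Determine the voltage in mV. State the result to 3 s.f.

Solving E = ½C·V² for V: V = √(2E/C).
E = 37.9 mJ = 0.03790 J; C = 0.111 mF = 1.110×10^-4 F.
V = 26.13 V
26.13 V × (1 mV / 0.001000 V) = 26132 mV

26100 mV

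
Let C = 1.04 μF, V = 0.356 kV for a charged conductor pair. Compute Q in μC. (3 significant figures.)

Rearranging C = Q/V for Q: Q = CV.
C = 1.04 μF = 1.040×10^-6 F; V = 0.356 kV = 356.0 V.
Q = 3.702×10^-4 C
3.702×10^-4 C × (1 μC / 1.000×10^-6 C) = 370.2 μC

370 μC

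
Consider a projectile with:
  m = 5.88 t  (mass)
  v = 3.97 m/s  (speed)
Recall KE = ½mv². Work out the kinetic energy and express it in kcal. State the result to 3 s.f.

11.1 kcal

KE is given directly by: KE = ½mv².
m = 5.88 t = 5880 kg; v = 3.97 m/s.
KE = 46337 J  (the unit combination reduces to kg·m²/s² = J)
46337 J × (1 kcal / 4184 J) = 11.07 kcal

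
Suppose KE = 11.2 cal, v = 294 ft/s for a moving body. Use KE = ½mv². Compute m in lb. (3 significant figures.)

Rearranging KE = ½mv² for m: m = 2·KE/v².
KE = 11.2 cal = 46.86 J; v = 294 ft/s = 89.61 m/s.
m = 0.01167 kg
0.01167 kg × (1 lb / 0.4536 kg) = 0.02573 lb

0.0257 lb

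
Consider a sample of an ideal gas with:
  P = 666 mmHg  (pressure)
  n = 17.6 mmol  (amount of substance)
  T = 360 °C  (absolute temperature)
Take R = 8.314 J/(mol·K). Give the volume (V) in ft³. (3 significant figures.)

Rearranging: V = nRT/P.
P = 666 mmHg = 88792 Pa; n = 17.6 mmol = 0.01760 mol; T = 360 °C = 633.1 K; R = 8.314 J/(mol·K).
V = 0.001043 m³
0.001043 m³ × (1 ft³ / 0.02832 m³) = 0.03685 ft³

0.0368 ft³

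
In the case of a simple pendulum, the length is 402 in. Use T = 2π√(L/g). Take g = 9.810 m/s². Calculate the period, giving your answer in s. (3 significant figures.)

T is given directly by: T = 2π√(L/g).
L = 402 in = 10.21 m; g = 9.810 m/s².
T = 6.410 s

6.41 s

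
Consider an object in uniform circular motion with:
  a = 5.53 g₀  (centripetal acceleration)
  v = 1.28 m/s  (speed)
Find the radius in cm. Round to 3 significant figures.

Rearranging a = v²/r for r: r = v²/a.
a = 5.53 g₀ = 54.23 m/s²; v = 1.28 m/s.
r = 0.03021 m
0.03021 m × (1 cm / 0.01000 m) = 3.021 cm

3.02 cm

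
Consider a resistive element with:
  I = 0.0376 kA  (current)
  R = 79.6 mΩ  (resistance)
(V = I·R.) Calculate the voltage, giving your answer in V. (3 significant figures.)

2.99 V

V is given directly by: V = IR.
I = 0.0376 kA = 37.60 A; R = 79.6 mΩ = 0.07960 Ω.
V = 2.993 V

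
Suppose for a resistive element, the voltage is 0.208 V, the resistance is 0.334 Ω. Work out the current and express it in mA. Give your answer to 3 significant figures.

623 mA

Solving V = I·R for I: I = V/R.
V = 0.208 V; R = 0.334 Ω.
I = 0.6228 A
0.6228 A × (1 mA / 0.001000 A) = 622.8 mA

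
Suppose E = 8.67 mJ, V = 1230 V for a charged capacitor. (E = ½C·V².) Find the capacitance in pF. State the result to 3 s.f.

Solving E = ½C·V² for C: C = 2E/V².
E = 8.67 mJ = 0.008670 J; V = 1230 V.
C = 1.146×10^-8 F
1.146×10^-8 F × (1 pF / 1.000×10^-12 F) = 11461 pF

11500 pF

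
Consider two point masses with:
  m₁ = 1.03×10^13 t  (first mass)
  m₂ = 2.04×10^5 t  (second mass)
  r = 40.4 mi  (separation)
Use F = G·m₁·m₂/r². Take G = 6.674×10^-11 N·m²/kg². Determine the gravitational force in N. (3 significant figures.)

33200 N

From Newton's law of gravitation: F = Gm₁m₂/r².
m₁ = 1.03×10^13 t = 1.030×10^16 kg; m₂ = 2.04×10^5 t = 2.040×10^8 kg; r = 40.4 mi = 65017 m; G = 6.674×10^-11 N·m²/kg².
F = 33174 N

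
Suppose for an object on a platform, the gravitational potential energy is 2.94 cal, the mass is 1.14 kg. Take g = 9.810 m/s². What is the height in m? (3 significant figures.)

1.10 m

Solving PE = m·g·h for h: h = PE/(m·g).
PE = 2.94 cal = 12.30 J; m = 1.14 kg; g = 9.810 m/s².
h = 1.100 m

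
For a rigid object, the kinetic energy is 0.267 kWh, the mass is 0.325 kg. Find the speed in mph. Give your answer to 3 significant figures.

Rearranging: v = √(2·KE/m).
KE = 0.267 kWh = 9.612×10^5 J; m = 0.325 kg.
v = 2432 m/s
2432 m/s × (1 mph / 0.4470 m/s) = 5440 mph

5440 mph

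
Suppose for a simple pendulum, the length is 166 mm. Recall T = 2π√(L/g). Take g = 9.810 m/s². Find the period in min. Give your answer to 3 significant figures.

0.0136 min

Directly: T = 2π√(L/g).
L = 166 mm = 0.1660 m; g = 9.810 m/s².
T = 0.8173 s
0.8173 s × (1 min / 60.00 s) = 0.01362 min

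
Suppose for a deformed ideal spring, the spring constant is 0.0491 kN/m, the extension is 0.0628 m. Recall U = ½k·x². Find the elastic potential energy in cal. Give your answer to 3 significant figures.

Directly: U = ½kx².
k = 0.0491 kN/m = 49.10 N/m; x = 0.0628 m.
U = 0.09682 J
0.09682 J × (1 cal / 4.184 J) = 0.02314 cal

0.0231 cal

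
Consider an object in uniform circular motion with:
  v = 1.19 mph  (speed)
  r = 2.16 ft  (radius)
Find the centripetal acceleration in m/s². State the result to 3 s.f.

Directly: a = v²/r.
v = 1.19 mph = 0.5320 m/s; r = 2.16 ft = 0.6584 m.
a = 0.4299 m/s²

0.430 m/s²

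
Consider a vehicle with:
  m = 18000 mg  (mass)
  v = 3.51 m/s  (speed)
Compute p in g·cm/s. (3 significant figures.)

Directly: p = mv.
m = 18000 mg = 0.01800 kg; v = 3.51 m/s.
p = 0.06318 kg·m/s
0.06318 kg·m/s × (1 g·cm/s / 1.000×10^-5 kg·m/s) = 6318 g·cm/s

6320 g·cm/s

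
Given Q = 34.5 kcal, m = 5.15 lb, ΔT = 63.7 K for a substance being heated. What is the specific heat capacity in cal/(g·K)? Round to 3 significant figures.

Rearranging: c = Q/(m·ΔT).
Q = 34.5 kcal = 1.443×10^5 J; m = 5.15 lb = 2.336 kg; ΔT = 63.7 K.
c = 970.1 J/(kg·K)
970.1 J/(kg·K) × (1 cal/(g·K) / 4184 J/(kg·K)) = 0.2318 cal/(g·K)

0.232 cal/(g·K)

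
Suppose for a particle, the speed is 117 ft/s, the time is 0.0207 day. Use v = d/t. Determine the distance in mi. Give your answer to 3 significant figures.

39.6 mi

Solving v = d/t for d: d = v·t.
v = 117 ft/s = 35.66 m/s; t = 0.0207 day = 1788 s.
d = 63780 m
63780 m × (1 mi / 1609 m) = 39.63 mi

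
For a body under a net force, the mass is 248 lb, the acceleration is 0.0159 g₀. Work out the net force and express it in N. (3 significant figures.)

17.5 N

From Newton's second law: F = m·a.
m = 248 lb = 112.5 kg; a = 0.0159 g₀ = 0.1559 m/s².
F = 17.54 N  (the unit combination reduces to kg·m/s² = N)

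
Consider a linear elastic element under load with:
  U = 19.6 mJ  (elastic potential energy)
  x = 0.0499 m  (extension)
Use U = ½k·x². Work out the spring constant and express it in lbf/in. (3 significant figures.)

Rearranging: k = 2U/x².
U = 19.6 mJ = 0.01960 J; x = 0.0499 m.
k = 15.74 N/m
15.74 N/m × (1 lbf/in / 175.1 N/m) = 0.08989 lbf/in

0.0899 lbf/in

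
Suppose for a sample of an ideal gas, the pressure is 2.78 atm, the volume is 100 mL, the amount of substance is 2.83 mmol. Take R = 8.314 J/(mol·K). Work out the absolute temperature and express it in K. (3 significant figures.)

1200 K

From the ideal-gas law: T = PV/(nR).
P = 2.78 atm = 2.817×10^5 Pa; V = 100 mL = 1.000×10^-4 m³; n = 2.83 mmol = 0.002830 mol; R = 8.314 J/(mol·K).
T = 1197 K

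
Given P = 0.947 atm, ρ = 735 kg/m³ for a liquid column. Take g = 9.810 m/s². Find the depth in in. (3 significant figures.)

524 in

Solving P = ρ·g·h for h: h = P/(ρ·g).
P = 0.947 atm = 95955 Pa; ρ = 735 kg/m³; g = 9.810 m/s².
h = 13.31 m
13.31 m × (1 in / 0.02540 m) = 523.9 in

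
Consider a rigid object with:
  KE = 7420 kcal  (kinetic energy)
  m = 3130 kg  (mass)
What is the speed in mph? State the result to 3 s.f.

315 mph

Rearranging: v = √(2·KE/m).
KE = 7420 kcal = 3.105×10^7 J; m = 3130 kg.
v = 140.8 m/s
140.8 m/s × (1 mph / 0.4470 m/s) = 315.1 mph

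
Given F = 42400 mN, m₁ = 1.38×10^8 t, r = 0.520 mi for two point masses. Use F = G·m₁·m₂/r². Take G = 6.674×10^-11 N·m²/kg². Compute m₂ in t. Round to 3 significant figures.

Rearranging: m₂ = F·r²/(G·m₁).
F = 42400 mN = 42.40 N; m₁ = 1.38×10^8 t = 1.380×10^11 kg; r = 0.520 mi = 836.9 m; G = 6.674×10^-11 N·m²/kg².
m₂ = 3.224×10^6 kg
3.224×10^6 kg × (1 t / 1000 kg) = 3224 t

3220 t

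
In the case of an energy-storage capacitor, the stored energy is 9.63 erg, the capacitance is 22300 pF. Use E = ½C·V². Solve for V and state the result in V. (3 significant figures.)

Rearranging E = ½C·V² for V: V = √(2E/C).
E = 9.63 erg = 9.630×10^-7 J; C = 22300 pF = 2.230×10^-8 F.
V = 9.293 V  (the unit combination reduces to kg·m²/(A·s³) = V)

9.29 V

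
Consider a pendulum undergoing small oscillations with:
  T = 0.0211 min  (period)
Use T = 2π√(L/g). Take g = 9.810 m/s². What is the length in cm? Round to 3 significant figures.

Rearranging: L = g·(T/2π)².
T = 0.0211 min = 1.266 s; g = 9.810 m/s².
L = 0.3983 m
0.3983 m × (1 cm / 0.01000 m) = 39.83 cm

39.8 cm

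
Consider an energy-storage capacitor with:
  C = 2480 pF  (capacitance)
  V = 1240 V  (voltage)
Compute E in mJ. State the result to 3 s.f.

1.91 mJ

E is given directly by: E = ½CV².
C = 2480 pF = 2.480×10^-9 F; V = 1240 V.
E = 0.001907 J
0.001907 J × (1 mJ / 0.001000 J) = 1.907 mJ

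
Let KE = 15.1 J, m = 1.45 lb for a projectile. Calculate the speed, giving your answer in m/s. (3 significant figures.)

Rearranging: v = √(2·KE/m).
KE = 15.1 J; m = 1.45 lb = 0.6577 kg.
v = 6.776 m/s

6.78 m/s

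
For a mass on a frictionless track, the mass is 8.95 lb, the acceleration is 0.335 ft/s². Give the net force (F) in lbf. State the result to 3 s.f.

F is given directly by: F = m·a.
m = 8.95 lb = 4.060 kg; a = 0.335 ft/s² = 0.1021 m/s².
F = 0.4145 N  (the unit combination reduces to kg·m/s² = N)
0.4145 N × (1 lbf / 4.448 N) = 0.09319 lbf

0.0932 lbf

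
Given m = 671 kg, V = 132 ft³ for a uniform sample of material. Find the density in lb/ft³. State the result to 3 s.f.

11.2 lb/ft³

Directly: ρ = m/V.
m = 671 kg; V = 132 ft³ = 3.738 m³.
ρ = 179.5 kg/m³
179.5 kg/m³ × (1 lb/ft³ / 16.02 kg/m³) = 11.21 lb/ft³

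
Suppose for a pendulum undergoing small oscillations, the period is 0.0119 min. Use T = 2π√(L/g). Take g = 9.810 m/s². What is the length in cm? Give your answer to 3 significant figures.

Rearranging: L = g·(T/2π)².
T = 0.0119 min = 0.7140 s; g = 9.810 m/s².
L = 0.1267 m
0.1267 m × (1 cm / 0.01000 m) = 12.67 cm

12.7 cm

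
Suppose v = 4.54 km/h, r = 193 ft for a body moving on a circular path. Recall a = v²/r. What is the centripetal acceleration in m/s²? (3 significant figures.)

a is given directly by: a = v²/r.
v = 4.54 km/h = 1.261 m/s; r = 193 ft = 58.83 m.
a = 0.02704 m/s²

0.0270 m/s²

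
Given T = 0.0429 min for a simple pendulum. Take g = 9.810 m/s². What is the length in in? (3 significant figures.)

64.8 in

Rearranging: L = g·(T/2π)².
T = 0.0429 min = 2.574 s; g = 9.810 m/s².
L = 1.646 m
1.646 m × (1 in / 0.02540 m) = 64.82 in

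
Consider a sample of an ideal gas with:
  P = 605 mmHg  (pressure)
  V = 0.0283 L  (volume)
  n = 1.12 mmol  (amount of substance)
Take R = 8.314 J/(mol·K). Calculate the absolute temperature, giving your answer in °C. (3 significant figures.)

Rearranging PV = nRT for T: T = PV/(nR).
P = 605 mmHg = 80660 Pa; V = 0.0283 L = 2.830×10^-5 m³; n = 1.12 mmol = 0.001120 mol; R = 8.314 J/(mol·K).
T = 245.1 K
245.1 K − 273.15 = -28.01 °C

-28.0 °C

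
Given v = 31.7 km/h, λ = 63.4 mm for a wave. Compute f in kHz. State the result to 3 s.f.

Rearranging: f = v/λ.
v = 31.7 km/h = 8.806 m/s; λ = 63.4 mm = 0.06340 m.
f = 138.9 Hz
138.9 Hz × (1 kHz / 1000 Hz) = 0.1389 kHz

0.139 kHz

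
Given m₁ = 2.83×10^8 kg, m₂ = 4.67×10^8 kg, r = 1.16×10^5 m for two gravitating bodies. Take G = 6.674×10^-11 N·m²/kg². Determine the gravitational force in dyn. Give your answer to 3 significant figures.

65.6 dyn

From Newton's law of gravitation: F = Gm₁m₂/r².
m₁ = 2.83×10^8 kg; m₂ = 4.67×10^8 kg; r = 1.16×10^5 m; G = 6.674×10^-11 N·m²/kg².
F = 6.555×10^-4 N
6.555×10^-4 N × (1 dyn / 1.000×10^-5 N) = 65.55 dyn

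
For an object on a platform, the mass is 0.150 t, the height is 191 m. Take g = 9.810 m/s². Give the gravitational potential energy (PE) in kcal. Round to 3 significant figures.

67.2 kcal

PE is given directly by: PE = mgh.
m = 0.150 t = 150.0 kg; h = 191 m; g = 9.810 m/s².
PE = 2.811×10^5 J
2.811×10^5 J × (1 kcal / 4184 J) = 67.17 kcal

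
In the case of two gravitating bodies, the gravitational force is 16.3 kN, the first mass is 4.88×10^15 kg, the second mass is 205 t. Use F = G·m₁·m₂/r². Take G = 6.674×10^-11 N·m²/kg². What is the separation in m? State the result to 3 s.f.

Rearranging: r = √(G·m₁m₂/F).
F = 16.3 kN = 16300 N; m₁ = 4.88×10^15 kg; m₂ = 205 t = 2.050×10^5 kg; G = 6.674×10^-11 N·m²/kg².
r = 2024 m

2020 m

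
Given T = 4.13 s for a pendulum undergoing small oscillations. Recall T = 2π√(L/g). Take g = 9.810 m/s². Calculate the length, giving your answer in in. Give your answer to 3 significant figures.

Rearranging: L = g·(T/2π)².
T = 4.13 s; g = 9.810 m/s².
L = 4.238 m
4.238 m × (1 in / 0.02540 m) = 166.9 in

167 in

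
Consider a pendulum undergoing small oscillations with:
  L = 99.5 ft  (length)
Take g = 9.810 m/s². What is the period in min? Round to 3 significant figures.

0.184 min

T is given directly by: T = 2π√(L/g).
L = 99.5 ft = 30.33 m; g = 9.810 m/s².
T = 11.05 s
11.05 s × (1 min / 60.00 s) = 0.1841 min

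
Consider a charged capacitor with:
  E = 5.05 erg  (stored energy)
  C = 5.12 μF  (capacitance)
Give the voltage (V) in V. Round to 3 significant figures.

Solving E = ½C·V² for V: V = √(2E/C).
E = 5.05 erg = 5.050×10^-7 J; C = 5.12 μF = 5.120×10^-6 F.
V = 0.4441 V

0.444 V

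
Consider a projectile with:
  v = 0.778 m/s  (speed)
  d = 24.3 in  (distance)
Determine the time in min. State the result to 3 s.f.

0.0132 min

Rearranging v = d/t for t: t = d/v.
v = 0.778 m/s; d = 24.3 in = 0.6172 m.
t = 0.7933 s
0.7933 s × (1 min / 60.00 s) = 0.01322 min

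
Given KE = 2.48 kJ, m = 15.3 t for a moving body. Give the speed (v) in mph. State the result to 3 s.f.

1.27 mph

Rearranging KE = ½mv² for v: v = √(2·KE/m).
KE = 2.48 kJ = 2480 J; m = 15.3 t = 15300 kg.
v = 0.5694 m/s
0.5694 m/s × (1 mph / 0.4470 m/s) = 1.274 mph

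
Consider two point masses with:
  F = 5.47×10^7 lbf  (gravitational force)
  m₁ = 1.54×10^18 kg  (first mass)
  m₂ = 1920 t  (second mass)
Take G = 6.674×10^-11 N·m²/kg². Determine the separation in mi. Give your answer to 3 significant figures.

0.560 mi

From Newton's law of gravitation: r = √(G·m₁m₂/F).
F = 5.47×10^7 lbf = 2.433×10^8 N; m₁ = 1.54×10^18 kg; m₂ = 1920 t = 1.920×10^6 kg; G = 6.674×10^-11 N·m²/kg².
r = 900.6 m
900.6 m × (1 mi / 1609 m) = 0.5596 mi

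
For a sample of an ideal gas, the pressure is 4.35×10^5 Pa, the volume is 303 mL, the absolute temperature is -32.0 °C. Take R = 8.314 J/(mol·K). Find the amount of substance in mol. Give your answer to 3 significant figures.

From the ideal-gas law: n = PV/(RT).
P = 4.35×10^5 Pa; V = 303 mL = 3.030×10^-4 m³; T = -32.0 °C = 241.1 K; R = 8.314 J/(mol·K).
n = 0.06574 mol

0.0657 mol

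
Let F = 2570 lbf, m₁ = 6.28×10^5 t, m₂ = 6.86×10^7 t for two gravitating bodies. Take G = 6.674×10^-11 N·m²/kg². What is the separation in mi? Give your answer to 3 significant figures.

0.312 mi

From Newton's law of gravitation: r = √(G·m₁m₂/F).
F = 2570 lbf = 11432 N; m₁ = 6.28×10^5 t = 6.280×10^8 kg; m₂ = 6.86×10^7 t = 6.860×10^10 kg; G = 6.674×10^-11 N·m²/kg².
r = 501.5 m
501.5 m × (1 mi / 1609 m) = 0.3116 mi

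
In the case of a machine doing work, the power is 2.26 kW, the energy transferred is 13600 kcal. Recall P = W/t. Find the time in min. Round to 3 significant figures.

420 min

Rearranging: t = W/P.
P = 2.26 kW = 2260 W; W = 13600 kcal = 5.690×10^7 J.
t = 25178 s
25178 s × (1 min / 60.00 s) = 419.6 min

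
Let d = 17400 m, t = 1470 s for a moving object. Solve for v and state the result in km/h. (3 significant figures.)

42.6 km/h

v is given directly by: v = d/t.
d = 17400 m; t = 1470 s.
v = 11.84 m/s
11.84 m/s × (1 km/h / 0.2778 m/s) = 42.61 km/h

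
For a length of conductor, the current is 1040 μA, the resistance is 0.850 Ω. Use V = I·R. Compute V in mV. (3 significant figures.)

Directly: V = IR.
I = 1040 μA = 0.001040 A; R = 0.850 Ω.
V = 8.840×10^-4 V
8.840×10^-4 V × (1 mV / 0.001000 V) = 0.8840 mV

0.884 mV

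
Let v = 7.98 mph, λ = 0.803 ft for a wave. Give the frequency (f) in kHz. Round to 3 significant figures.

0.0146 kHz

Solving v = f·λ for f: f = v/λ.
v = 7.98 mph = 3.567 m/s; λ = 0.803 ft = 0.2448 m.
f = 14.58 Hz
14.58 Hz × (1 kHz / 1000 Hz) = 0.01458 kHz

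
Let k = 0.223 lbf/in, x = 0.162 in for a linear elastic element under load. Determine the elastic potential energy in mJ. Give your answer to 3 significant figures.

U is given directly by: U = ½kx².
k = 0.223 lbf/in = 39.05 N/m; x = 0.162 in = 0.004115 m.
U = 3.306×10^-4 J
3.306×10^-4 J × (1 mJ / 0.001000 J) = 0.3306 mJ

0.331 mJ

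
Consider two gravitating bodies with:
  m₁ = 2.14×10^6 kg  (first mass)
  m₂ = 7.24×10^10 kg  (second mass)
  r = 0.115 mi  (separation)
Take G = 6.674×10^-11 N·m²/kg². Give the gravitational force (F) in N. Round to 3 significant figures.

302 N

From Newton's law of gravitation: F = Gm₁m₂/r².
m₁ = 2.14×10^6 kg; m₂ = 7.24×10^10 kg; r = 0.115 mi = 185.1 m; G = 6.674×10^-11 N·m²/kg².
F = 301.9 N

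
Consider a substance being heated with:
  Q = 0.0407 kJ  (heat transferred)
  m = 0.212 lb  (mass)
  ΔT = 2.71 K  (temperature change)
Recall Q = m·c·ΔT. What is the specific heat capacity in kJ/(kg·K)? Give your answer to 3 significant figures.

Solving Q = m·c·ΔT for c: c = Q/(m·ΔT).
Q = 0.0407 kJ = 40.70 J; m = 0.212 lb = 0.09616 kg; ΔT = 2.71 K.
c = 156.2 J/(kg·K)
156.2 J/(kg·K) × (1 kJ/(kg·K) / 1000 J/(kg·K)) = 0.1562 kJ/(kg·K)

0.156 kJ/(kg·K)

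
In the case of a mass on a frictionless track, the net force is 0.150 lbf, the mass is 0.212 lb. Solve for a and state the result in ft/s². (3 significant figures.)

Rearranging F = m·a for a: a = F/m.
F = 0.150 lbf = 0.6672 N; m = 0.212 lb = 0.09616 kg.
a = 6.939 m/s²
6.939 m/s² × (1 ft/s² / 0.3048 m/s²) = 22.76 ft/s²

22.8 ft/s²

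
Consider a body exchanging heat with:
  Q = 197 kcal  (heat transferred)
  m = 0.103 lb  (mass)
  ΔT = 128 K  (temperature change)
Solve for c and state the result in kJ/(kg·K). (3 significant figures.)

138 kJ/(kg·K)

Rearranging: c = Q/(m·ΔT).
Q = 197 kcal = 8.242×10^5 J; m = 0.103 lb = 0.04672 kg; ΔT = 128 K.
c = 1.378×10^5 J/(kg·K)
1.378×10^5 J/(kg·K) × (1 kJ/(kg·K) / 1000 J/(kg·K)) = 137.8 kJ/(kg·K)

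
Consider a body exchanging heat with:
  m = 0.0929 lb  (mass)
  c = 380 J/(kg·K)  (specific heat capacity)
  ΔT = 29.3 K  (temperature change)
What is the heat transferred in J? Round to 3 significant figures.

Q is given directly by: Q = mcΔT.
m = 0.0929 lb = 0.04214 kg; c = 380 J/(kg·K); ΔT = 29.3 K.
Q = 469.2 J  (the unit combination reduces to kg·m²/s² = J)

469 J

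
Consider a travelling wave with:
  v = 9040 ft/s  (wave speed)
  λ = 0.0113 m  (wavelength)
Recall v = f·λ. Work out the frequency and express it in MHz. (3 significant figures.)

0.244 MHz

Solving v = f·λ for f: f = v/λ.
v = 9040 ft/s = 2755 m/s; λ = 0.0113 m.
f = 2.438×10^5 Hz
2.438×10^5 Hz × (1 MHz / 1.000×10^6 Hz) = 0.2438 MHz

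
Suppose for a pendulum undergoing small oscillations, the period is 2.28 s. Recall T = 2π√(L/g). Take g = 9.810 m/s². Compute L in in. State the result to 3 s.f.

50.9 in

Rearranging T = 2π√(L/g) for L: L = g·(T/2π)².
T = 2.28 s; g = 9.810 m/s².
L = 1.292 m
1.292 m × (1 in / 0.02540 m) = 50.86 in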